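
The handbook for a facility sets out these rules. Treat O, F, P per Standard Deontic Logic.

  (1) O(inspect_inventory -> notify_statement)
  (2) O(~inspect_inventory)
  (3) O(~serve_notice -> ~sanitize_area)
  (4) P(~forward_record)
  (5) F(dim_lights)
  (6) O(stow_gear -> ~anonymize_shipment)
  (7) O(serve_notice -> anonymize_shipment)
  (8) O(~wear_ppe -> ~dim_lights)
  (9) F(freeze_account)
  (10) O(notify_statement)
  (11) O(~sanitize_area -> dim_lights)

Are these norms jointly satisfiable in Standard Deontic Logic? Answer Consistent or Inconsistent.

Premise 1 is O(inspect_inventory -> notify_statement); even if O(notify_statement) held, inferring O(inspect_inventory) would be affirming the consequent — invalid.
So O(inspect_inventory) is not derivable, and the apparent clash with O(~inspect_inventory) does not arise.
A world satisfying every obligation exists (e.g. anonymize_shipment=true, dim_lights=false, forward_record=false, freeze_account=false, inspect_inventory=false, notify_statement=true, sanitize_area=true, serve_notice=true, stow_gear=false, wear_ppe=false); no atom is both obligatory and forbidden, so the set is consistent.

Consistent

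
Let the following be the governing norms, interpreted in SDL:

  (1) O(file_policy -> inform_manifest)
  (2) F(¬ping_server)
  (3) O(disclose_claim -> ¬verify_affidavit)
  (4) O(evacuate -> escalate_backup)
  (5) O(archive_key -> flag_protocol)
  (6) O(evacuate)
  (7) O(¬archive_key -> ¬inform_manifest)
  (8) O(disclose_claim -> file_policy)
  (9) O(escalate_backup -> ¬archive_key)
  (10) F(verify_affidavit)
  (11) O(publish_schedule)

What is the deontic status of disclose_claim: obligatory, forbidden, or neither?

Premise 6 states O(evacuate) outright.
Premise 4 is O(evacuate -> escalate_backup); since O(evacuate), deontic closure gives O(escalate_backup).
With premise 9, O(escalate_backup -> ¬archive_key), the K-axiom yields O(¬archive_key).
With premise 7, O(¬archive_key -> ¬inform_manifest), the K-axiom yields O(¬inform_manifest).
Premise 1 is O(file_policy -> inform_manifest); contrapositively O(¬inform_manifest -> ¬file_policy). Since O(¬inform_manifest) holds, K gives O(¬file_policy).
Premise 8 is O(disclose_claim -> file_policy); contrapositively O(¬file_policy -> ¬disclose_claim). Since O(¬file_policy) holds, K gives O(¬disclose_claim).
Premises 2, 3, 5, 10, 11 do not contribute to this derivation.
Thus O(¬disclose_claim), which is F(disclose_claim): disclose_claim is forbidden.

Forbidden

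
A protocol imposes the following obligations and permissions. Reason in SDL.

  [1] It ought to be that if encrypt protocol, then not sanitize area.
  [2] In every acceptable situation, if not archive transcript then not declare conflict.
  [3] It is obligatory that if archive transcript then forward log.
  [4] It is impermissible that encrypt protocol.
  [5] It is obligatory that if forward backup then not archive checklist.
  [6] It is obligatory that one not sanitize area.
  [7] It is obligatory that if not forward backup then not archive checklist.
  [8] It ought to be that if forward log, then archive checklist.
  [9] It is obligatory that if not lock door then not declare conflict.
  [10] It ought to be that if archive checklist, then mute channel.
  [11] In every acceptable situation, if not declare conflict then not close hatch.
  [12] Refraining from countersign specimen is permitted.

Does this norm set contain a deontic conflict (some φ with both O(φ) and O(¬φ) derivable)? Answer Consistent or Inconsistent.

Consistent

Premise 1 is O(encrypt_protocol → ¬sanitize_area); even if O(¬sanitize_area) held, inferring O(encrypt_protocol) would be affirming the consequent — invalid.
So O(encrypt_protocol) is not derivable, and the apparent clash with O(¬encrypt_protocol) does not arise.
A world satisfying every obligation exists (e.g. archive_checklist=false, archive_transcript=false, close_hatch=false, countersign_specimen=false, declare_conflict=false, encrypt_protocol=false, forward_backup=false, forward_log=false, lock_door=false, mute_channel=false, sanitize_area=false); no atom is both obligatory and forbidden, so the set is consistent.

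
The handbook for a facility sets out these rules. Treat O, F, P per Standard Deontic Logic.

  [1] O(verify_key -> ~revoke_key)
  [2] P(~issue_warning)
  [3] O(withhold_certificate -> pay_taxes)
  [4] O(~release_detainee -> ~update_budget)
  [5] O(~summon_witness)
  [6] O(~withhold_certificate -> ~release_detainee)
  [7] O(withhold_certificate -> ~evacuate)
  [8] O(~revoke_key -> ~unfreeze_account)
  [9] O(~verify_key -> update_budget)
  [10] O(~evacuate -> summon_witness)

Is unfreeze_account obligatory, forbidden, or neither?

Premise 5 states O(~summon_witness) outright.
Premise 10, O(~evacuate -> summon_witness), contraposes to O(~summon_witness -> evacuate); with O(~summon_witness) we get O(evacuate).
Premise 7, O(withhold_certificate -> ~evacuate), contraposes to O(evacuate -> ~withhold_certificate); with O(evacuate) we get O(~withhold_certificate).
Premise 6 is O(~withhold_certificate -> ~release_detainee); since O(~withhold_certificate), deontic closure gives O(~release_detainee).
From O(~release_detainee) and premise 4, O(~release_detainee -> ~update_budget), we obtain O(~update_budget).
Premise 9 is O(~verify_key -> update_budget); contrapositively O(~update_budget -> verify_key). Since O(~update_budget) holds, K gives O(verify_key).
Premise 1 is O(verify_key -> ~revoke_key); since O(verify_key), deontic closure gives O(~revoke_key).
Applying K to premise 8 (O(~revoke_key -> ~unfreeze_account)) and O(~revoke_key) yields O(~unfreeze_account).
Premises 2, 3 do not contribute to this derivation.
Thus O(~unfreeze_account), which is F(unfreeze_account): unfreeze_account is forbidden.

Forbidden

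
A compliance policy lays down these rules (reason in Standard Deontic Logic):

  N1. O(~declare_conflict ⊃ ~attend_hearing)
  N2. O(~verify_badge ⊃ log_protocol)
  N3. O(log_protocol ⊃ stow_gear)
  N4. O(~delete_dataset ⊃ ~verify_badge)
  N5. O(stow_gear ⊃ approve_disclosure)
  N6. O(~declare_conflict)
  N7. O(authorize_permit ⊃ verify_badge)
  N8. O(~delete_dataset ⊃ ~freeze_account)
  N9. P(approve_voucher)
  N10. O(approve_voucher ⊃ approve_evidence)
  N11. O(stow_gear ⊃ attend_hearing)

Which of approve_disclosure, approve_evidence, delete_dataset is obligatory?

From premise 6 we have O(~declare_conflict).
Premise 1 is O(~declare_conflict ⊃ ~attend_hearing); since O(~declare_conflict), deontic closure gives O(~attend_hearing).
The contrapositive of premise 11 (O(stow_gear ⊃ attend_hearing)) is O(~attend_hearing ⊃ ~stow_gear), and O(~attend_hearing) is already established, so O(~stow_gear).
The contrapositive of premise 3 (O(log_protocol ⊃ stow_gear)) is O(~stow_gear ⊃ ~log_protocol), and O(~stow_gear) is already established, so O(~log_protocol).
Premise 2 is O(~verify_badge ⊃ log_protocol); contrapositively O(~log_protocol ⊃ verify_badge). Since O(~log_protocol) holds, K gives O(verify_badge).
The contrapositive of premise 4 (O(~delete_dataset ⊃ ~verify_badge)) is O(verify_badge ⊃ delete_dataset), and O(verify_badge) is already established, so O(delete_dataset).
So O(delete_dataset) holds — delete_dataset is obligatory. None of the other listed options is made obligatory by any chain of premises.

delete_dataset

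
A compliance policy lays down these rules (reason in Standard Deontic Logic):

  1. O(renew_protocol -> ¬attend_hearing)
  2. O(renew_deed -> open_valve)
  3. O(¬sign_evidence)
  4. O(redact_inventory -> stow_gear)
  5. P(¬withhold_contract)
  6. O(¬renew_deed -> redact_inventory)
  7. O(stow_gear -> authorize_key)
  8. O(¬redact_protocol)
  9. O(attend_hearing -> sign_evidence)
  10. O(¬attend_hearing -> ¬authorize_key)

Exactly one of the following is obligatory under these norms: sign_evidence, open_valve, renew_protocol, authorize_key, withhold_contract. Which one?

Premise 3 gives O(¬sign_evidence).
Premise 9, O(attend_hearing -> sign_evidence), contraposes to O(¬sign_evidence -> ¬attend_hearing); with O(¬sign_evidence) we get O(¬attend_hearing).
Applying K to premise 10 (O(¬attend_hearing -> ¬authorize_key)) and O(¬attend_hearing) yields O(¬authorize_key).
The contrapositive of premise 7 (O(stow_gear -> authorize_key)) is O(¬authorize_key -> ¬stow_gear), and O(¬authorize_key) is already established, so O(¬stow_gear).
Premise 4 is O(redact_inventory -> stow_gear); contrapositively O(¬stow_gear -> ¬redact_inventory). Since O(¬stow_gear) holds, K gives O(¬redact_inventory).
Premise 6, O(¬renew_deed -> redact_inventory), contraposes to O(¬redact_inventory -> renew_deed); with O(¬redact_inventory) we get O(renew_deed).
With premise 2, O(renew_deed -> open_valve), the K-axiom yields O(open_valve).
So O(open_valve) holds — open_valve is obligatory. None of the other listed options is made obligatory by any chain of premises.

open_valve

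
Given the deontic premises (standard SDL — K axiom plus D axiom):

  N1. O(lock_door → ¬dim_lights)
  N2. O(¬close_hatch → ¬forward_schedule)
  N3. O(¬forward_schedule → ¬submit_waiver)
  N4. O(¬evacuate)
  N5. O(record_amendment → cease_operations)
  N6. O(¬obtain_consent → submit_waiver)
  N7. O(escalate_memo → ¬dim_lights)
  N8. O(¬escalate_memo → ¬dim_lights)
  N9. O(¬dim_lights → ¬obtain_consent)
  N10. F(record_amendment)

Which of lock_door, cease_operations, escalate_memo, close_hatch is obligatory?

close_hatch

Premises 8 and 7 are O(¬escalate_memo → ¬dim_lights) and O(escalate_memo → ¬dim_lights); every ideal world satisfies ¬escalate_memo or escalate_memo, so in either case ¬dim_lights holds — hence O(¬dim_lights).
From O(¬dim_lights) and premise 9, O(¬dim_lights → ¬obtain_consent), we obtain O(¬obtain_consent).
From O(¬obtain_consent) and premise 6, O(¬obtain_consent → submit_waiver), we obtain O(submit_waiver).
The contrapositive of premise 3 (O(¬forward_schedule → ¬submit_waiver)) is O(submit_waiver → forward_schedule), and O(submit_waiver) is already established, so O(forward_schedule).
Premise 2, O(¬close_hatch → ¬forward_schedule), contraposes to O(forward_schedule → close_hatch); with O(forward_schedule) we get O(close_hatch).
So O(close_hatch) holds — close_hatch is obligatory. None of the other listed options is made obligatory by any chain of premises.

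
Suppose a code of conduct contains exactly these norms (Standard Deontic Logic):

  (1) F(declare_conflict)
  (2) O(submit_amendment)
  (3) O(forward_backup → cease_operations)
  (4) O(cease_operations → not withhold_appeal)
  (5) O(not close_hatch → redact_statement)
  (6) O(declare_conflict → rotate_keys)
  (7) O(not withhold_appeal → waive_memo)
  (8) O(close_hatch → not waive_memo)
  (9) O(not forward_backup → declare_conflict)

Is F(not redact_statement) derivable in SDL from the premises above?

Yes

F(declare_conflict) at premise 1 means O(not declare_conflict).
The contrapositive of premise 9 (O(not forward_backup → declare_conflict)) is O(not declare_conflict → forward_backup), and O(not declare_conflict) is already established, so O(forward_backup).
Applying K to premise 3 (O(forward_backup → cease_operations)) and O(forward_backup) yields O(cease_operations).
From O(cease_operations) and premise 4, O(cease_operations → not withhold_appeal), we obtain O(not withhold_appeal).
With premise 7, O(not withhold_appeal → waive_memo), the K-axiom yields O(waive_memo).
Premise 8, O(close_hatch → not waive_memo), contraposes to O(waive_memo → not close_hatch); with O(waive_memo) we get O(not close_hatch).
Premise 5 is O(not close_hatch → redact_statement); since O(not close_hatch), deontic closure gives O(redact_statement).
Premises 2, 6 do not contribute to this derivation.
So O(redact_statement) holds, i.e. F(not redact_statement). The claim follows.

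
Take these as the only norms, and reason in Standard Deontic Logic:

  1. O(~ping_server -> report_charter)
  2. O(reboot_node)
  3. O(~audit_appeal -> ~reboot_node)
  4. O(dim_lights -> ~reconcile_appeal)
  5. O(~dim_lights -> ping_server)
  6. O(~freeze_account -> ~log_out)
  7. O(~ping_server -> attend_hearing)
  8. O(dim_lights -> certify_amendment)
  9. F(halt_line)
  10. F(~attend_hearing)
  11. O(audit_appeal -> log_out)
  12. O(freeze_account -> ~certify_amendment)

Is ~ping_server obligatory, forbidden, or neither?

Forbidden

Premise 2 gives O(reboot_node).
Premise 3 is O(~audit_appeal -> ~reboot_node); contrapositively O(reboot_node -> audit_appeal). Since O(reboot_node) holds, K gives O(audit_appeal).
Premise 11 is O(audit_appeal -> log_out); since O(audit_appeal), deontic closure gives O(log_out).
Premise 6 is O(~freeze_account -> ~log_out); contrapositively O(log_out -> freeze_account). Since O(log_out) holds, K gives O(freeze_account).
From O(freeze_account) and premise 12, O(freeze_account -> ~certify_amendment), we obtain O(~certify_amendment).
Premise 8 is O(dim_lights -> certify_amendment); contrapositively O(~certify_amendment -> ~dim_lights). Since O(~certify_amendment) holds, K gives O(~dim_lights).
From O(~dim_lights) and premise 5, O(~dim_lights -> ping_server), we obtain O(ping_server).
Premises 1, 4, 7, 9, 10 do not contribute to this derivation.
Thus O(ping_server), which is F(~ping_server): ~ping_server is forbidden.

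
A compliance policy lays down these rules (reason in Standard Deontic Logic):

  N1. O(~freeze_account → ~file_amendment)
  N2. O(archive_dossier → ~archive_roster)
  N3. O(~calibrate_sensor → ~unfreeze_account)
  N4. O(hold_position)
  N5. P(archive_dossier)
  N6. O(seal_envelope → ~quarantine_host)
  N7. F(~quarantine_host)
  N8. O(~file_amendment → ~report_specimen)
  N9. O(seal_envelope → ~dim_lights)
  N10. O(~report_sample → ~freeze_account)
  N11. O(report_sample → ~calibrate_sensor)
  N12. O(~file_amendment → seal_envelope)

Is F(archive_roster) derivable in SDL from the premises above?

Premise 2 is O(archive_dossier → ~archive_roster), but O(archive_dossier) is not derivable from the premises (the permission P(archive_dossier) asserts only ~O(~archive_dossier), not O(archive_dossier)), so it does not yield O(~archive_roster).
No other premise forces O(~archive_roster). An ideal world satisfying every premise can still have archive_roster true, so F(archive_roster) is not derivable.

No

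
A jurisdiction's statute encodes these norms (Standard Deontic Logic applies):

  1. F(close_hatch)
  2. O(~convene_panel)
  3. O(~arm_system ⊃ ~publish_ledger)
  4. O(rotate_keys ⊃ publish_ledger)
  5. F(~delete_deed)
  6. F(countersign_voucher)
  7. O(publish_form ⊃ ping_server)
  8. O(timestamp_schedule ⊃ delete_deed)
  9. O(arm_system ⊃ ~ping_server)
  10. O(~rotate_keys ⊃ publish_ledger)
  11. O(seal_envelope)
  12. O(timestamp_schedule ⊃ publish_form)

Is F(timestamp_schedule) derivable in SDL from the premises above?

Yes

Premises 10 and 4 cover both cases: O(~rotate_keys ⊃ publish_ledger) and O(rotate_keys ⊃ publish_ledger). Since ~rotate_keys ∨ rotate_keys is a tautology, O(publish_ledger) follows.
Premise 3 is O(~arm_system ⊃ ~publish_ledger); contrapositively O(publish_ledger ⊃ arm_system). Since O(publish_ledger) holds, K gives O(arm_system).
Premise 9 is O(arm_system ⊃ ~ping_server); since O(arm_system), deontic closure gives O(~ping_server).
Premise 7 is O(publish_form ⊃ ping_server); contrapositively O(~ping_server ⊃ ~publish_form). Since O(~ping_server) holds, K gives O(~publish_form).
Premise 12 is O(timestamp_schedule ⊃ publish_form); contrapositively O(~publish_form ⊃ ~timestamp_schedule). Since O(~publish_form) holds, K gives O(~timestamp_schedule).
Premises 1, 2, 5, 6, 8, 11 do not contribute to this derivation.
So O(~timestamp_schedule) holds, i.e. F(timestamp_schedule). The claim follows.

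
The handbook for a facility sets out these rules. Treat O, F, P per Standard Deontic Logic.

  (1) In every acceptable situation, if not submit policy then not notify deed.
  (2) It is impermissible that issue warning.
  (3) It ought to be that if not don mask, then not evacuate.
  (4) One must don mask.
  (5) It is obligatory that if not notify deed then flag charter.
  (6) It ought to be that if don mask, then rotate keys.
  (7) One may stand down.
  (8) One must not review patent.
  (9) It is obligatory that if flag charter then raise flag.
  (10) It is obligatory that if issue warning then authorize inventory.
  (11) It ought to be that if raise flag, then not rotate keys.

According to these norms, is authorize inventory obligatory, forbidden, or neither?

Premise 10 is O(issue_warning → authorize_inventory), but O(issue_warning) is not derivable from the premises, so it does not yield O(authorize_inventory).
No premise or chain of K-axiom applications forces O(authorize_inventory), and none forces O(¬authorize_inventory). So authorize_inventory is neither obligatory nor forbidden under these norms.

Neither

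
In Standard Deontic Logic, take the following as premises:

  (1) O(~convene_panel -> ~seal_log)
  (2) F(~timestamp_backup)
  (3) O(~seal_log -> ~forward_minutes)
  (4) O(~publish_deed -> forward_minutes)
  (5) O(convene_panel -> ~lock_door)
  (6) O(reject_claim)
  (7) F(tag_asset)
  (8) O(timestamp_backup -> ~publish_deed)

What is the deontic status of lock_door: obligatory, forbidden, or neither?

Forbidden

Premise 2 is F(~timestamp_backup), i.e. O(timestamp_backup).
Applying K to premise 8 (O(timestamp_backup -> ~publish_deed)) and O(timestamp_backup) yields O(~publish_deed).
Applying K to premise 4 (O(~publish_deed -> forward_minutes)) and O(~publish_deed) yields O(forward_minutes).
The contrapositive of premise 3 (O(~seal_log -> ~forward_minutes)) is O(forward_minutes -> seal_log), and O(forward_minutes) is already established, so O(seal_log).
Premise 1, O(~convene_panel -> ~seal_log), contraposes to O(seal_log -> convene_panel); with O(seal_log) we get O(convene_panel).
Applying K to premise 5 (O(convene_panel -> ~lock_door)) and O(convene_panel) yields O(~lock_door).
Premises 6, 7 do not contribute to this derivation.
Thus O(~lock_door), which is F(lock_door): lock_door is forbidden.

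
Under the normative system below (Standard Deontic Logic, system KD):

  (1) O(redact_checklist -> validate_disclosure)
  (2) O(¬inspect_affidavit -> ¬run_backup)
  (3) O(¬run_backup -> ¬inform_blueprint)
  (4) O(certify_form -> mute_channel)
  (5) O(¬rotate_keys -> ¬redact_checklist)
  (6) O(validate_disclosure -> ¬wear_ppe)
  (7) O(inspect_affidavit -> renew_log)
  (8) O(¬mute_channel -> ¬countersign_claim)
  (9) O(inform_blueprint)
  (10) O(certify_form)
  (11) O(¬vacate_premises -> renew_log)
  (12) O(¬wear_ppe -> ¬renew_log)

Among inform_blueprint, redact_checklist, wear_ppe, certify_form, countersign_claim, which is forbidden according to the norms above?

Premise 9 states O(inform_blueprint) outright.
The contrapositive of premise 3 (O(¬run_backup -> ¬inform_blueprint)) is O(inform_blueprint -> run_backup), and O(inform_blueprint) is already established, so O(run_backup).
Premise 2, O(¬inspect_affidavit -> ¬run_backup), contraposes to O(run_backup -> inspect_affidavit); with O(run_backup) we get O(inspect_affidavit).
From O(inspect_affidavit) and premise 7, O(inspect_affidavit -> renew_log), we obtain O(renew_log).
The contrapositive of premise 12 (O(¬wear_ppe -> ¬renew_log)) is O(renew_log -> wear_ppe), and O(renew_log) is already established, so O(wear_ppe).
The contrapositive of premise 6 (O(validate_disclosure -> ¬wear_ppe)) is O(wear_ppe -> ¬validate_disclosure), and O(wear_ppe) is already established, so O(¬validate_disclosure).
Premise 1 is O(redact_checklist -> validate_disclosure); contrapositively O(¬validate_disclosure -> ¬redact_checklist). Since O(¬validate_disclosure) holds, K gives O(¬redact_checklist).
So O(¬redact_checklist) holds, i.e. redact_checklist is forbidden. None of the other listed options is forbidden under the premises.

redact_checklist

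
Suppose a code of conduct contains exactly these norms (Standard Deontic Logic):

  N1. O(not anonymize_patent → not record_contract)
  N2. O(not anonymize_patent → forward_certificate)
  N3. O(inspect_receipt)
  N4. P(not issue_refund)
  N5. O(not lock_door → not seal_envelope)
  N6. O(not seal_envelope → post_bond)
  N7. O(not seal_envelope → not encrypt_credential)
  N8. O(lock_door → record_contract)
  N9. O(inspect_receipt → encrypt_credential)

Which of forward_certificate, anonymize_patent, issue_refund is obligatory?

Premise 3 gives O(inspect_receipt).
Premise 9 is O(inspect_receipt → encrypt_credential); since O(inspect_receipt), deontic closure gives O(encrypt_credential).
The contrapositive of premise 7 (O(not seal_envelope → not encrypt_credential)) is O(encrypt_credential → seal_envelope), and O(encrypt_credential) is already established, so O(seal_envelope).
Premise 5 is O(not lock_door → not seal_envelope); contrapositively O(seal_envelope → lock_door). Since O(seal_envelope) holds, K gives O(lock_door).
From O(lock_door) and premise 8, O(lock_door → record_contract), we obtain O(record_contract).
Premise 1, O(not anonymize_patent → not record_contract), contraposes to O(record_contract → anonymize_patent); with O(record_contract) we get O(anonymize_patent).
So O(anonymize_patent) holds — anonymize_patent is obligatory. None of the other listed options is made obligatory by any chain of premises.

anonymize_patent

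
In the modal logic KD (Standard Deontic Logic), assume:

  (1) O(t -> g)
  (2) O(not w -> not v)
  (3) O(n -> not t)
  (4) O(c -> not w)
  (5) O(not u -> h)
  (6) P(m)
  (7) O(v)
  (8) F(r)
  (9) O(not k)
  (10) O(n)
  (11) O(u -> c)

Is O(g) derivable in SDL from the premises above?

No

Premise 1 is O(t -> g), but O(t) is not derivable from the premises, so it does not yield O(g).
No other premise forces O(g). An ideal world satisfying every premise can still have g false, so O(g) is not derivable.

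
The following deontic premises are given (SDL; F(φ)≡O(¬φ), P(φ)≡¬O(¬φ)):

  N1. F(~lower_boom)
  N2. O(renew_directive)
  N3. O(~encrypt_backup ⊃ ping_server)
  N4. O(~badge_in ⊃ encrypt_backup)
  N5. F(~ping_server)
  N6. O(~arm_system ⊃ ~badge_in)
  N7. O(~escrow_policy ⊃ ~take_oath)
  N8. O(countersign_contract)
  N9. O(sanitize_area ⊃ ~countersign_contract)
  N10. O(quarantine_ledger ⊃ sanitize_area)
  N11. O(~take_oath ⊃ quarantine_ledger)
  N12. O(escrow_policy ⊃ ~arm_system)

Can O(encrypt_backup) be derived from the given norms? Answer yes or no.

Yes

Premise 8 gives O(countersign_contract).
The contrapositive of premise 9 (O(sanitize_area ⊃ ~countersign_contract)) is O(countersign_contract ⊃ ~sanitize_area), and O(countersign_contract) is already established, so O(~sanitize_area).
Premise 10, O(quarantine_ledger ⊃ sanitize_area), contraposes to O(~sanitize_area ⊃ ~quarantine_ledger); with O(~sanitize_area) we get O(~quarantine_ledger).
The contrapositive of premise 11 (O(~take_oath ⊃ quarantine_ledger)) is O(~quarantine_ledger ⊃ take_oath), and O(~quarantine_ledger) is already established, so O(take_oath).
The contrapositive of premise 7 (O(~escrow_policy ⊃ ~take_oath)) is O(take_oath ⊃ escrow_policy), and O(take_oath) is already established, so O(escrow_policy).
From O(escrow_policy) and premise 12, O(escrow_policy ⊃ ~arm_system), we obtain O(~arm_system).
Premise 6 is O(~arm_system ⊃ ~badge_in); since O(~arm_system), deontic closure gives O(~badge_in).
With premise 4, O(~badge_in ⊃ encrypt_backup), the K-axiom yields O(encrypt_backup).
Premises 1, 2, 3, 5 do not contribute to this derivation.
So O(encrypt_backup) follows.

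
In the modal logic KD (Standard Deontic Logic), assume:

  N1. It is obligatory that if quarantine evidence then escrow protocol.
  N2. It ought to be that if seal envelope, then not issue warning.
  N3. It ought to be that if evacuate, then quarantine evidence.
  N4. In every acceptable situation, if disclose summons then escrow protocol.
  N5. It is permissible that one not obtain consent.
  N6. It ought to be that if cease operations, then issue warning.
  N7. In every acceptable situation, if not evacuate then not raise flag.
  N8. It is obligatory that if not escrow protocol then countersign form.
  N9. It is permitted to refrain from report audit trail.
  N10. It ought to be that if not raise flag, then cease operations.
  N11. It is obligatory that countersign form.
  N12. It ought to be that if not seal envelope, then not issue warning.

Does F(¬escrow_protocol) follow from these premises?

Yes

Premises 12 and 2 are O(¬seal_envelope → ¬issue_warning) and O(seal_envelope → ¬issue_warning); every ideal world satisfies ¬seal_envelope or seal_envelope, so in either case ¬issue_warning holds — hence O(¬issue_warning).
Premise 6 is O(cease_operations → issue_warning); contrapositively O(¬issue_warning → ¬cease_operations). Since O(¬issue_warning) holds, K gives O(¬cease_operations).
Premise 10 is O(¬raise_flag → cease_operations); contrapositively O(¬cease_operations → raise_flag). Since O(¬cease_operations) holds, K gives O(raise_flag).
The contrapositive of premise 7 (O(¬evacuate → ¬raise_flag)) is O(raise_flag → evacuate), and O(raise_flag) is already established, so O(evacuate).
Premise 3 is O(evacuate → quarantine_evidence); since O(evacuate), deontic closure gives O(quarantine_evidence).
Premise 1 is O(quarantine_evidence → escrow_protocol); since O(quarantine_evidence), deontic closure gives O(escrow_protocol).
Premises 4, 5, 8, 9, 11 do not contribute to this derivation.
So O(escrow_protocol) holds, i.e. F(¬escrow_protocol). The claim follows.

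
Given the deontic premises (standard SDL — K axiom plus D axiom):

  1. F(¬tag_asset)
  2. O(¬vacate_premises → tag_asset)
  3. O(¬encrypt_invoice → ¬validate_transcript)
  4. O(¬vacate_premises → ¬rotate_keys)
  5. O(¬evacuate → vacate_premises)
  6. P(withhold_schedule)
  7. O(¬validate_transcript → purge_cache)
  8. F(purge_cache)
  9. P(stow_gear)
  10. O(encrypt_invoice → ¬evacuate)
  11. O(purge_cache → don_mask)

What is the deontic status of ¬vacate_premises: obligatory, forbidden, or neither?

Forbidden

F(purge_cache) at premise 8 means O(¬purge_cache).
Premise 7, O(¬validate_transcript → purge_cache), contraposes to O(¬purge_cache → validate_transcript); with O(¬purge_cache) we get O(validate_transcript).
The contrapositive of premise 3 (O(¬encrypt_invoice → ¬validate_transcript)) is O(validate_transcript → encrypt_invoice), and O(validate_transcript) is already established, so O(encrypt_invoice).
Applying K to premise 10 (O(encrypt_invoice → ¬evacuate)) and O(encrypt_invoice) yields O(¬evacuate).
With premise 5, O(¬evacuate → vacate_premises), the K-axiom yields O(vacate_premises).
Premises 1, 2, 4, 6, 9, 11 do not contribute to this derivation.
Thus O(vacate_premises), which is F(¬vacate_premises): ¬vacate_premises is forbidden.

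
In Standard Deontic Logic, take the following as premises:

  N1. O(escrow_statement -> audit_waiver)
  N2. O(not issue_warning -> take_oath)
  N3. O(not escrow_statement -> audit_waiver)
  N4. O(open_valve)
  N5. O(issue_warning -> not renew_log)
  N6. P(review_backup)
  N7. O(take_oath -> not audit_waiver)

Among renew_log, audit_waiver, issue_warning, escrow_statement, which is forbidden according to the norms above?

renew_log

Premises 3 and 1 are O(not escrow_statement -> audit_waiver) and O(escrow_statement -> audit_waiver); every ideal world satisfies not escrow_statement or escrow_statement, so in either case audit_waiver holds — hence O(audit_waiver).
Premise 7 is O(take_oath -> not audit_waiver); contrapositively O(audit_waiver -> not take_oath). Since O(audit_waiver) holds, K gives O(not take_oath).
Premise 2, O(not issue_warning -> take_oath), contraposes to O(not take_oath -> issue_warning); with O(not take_oath) we get O(issue_warning).
Applying K to premise 5 (O(issue_warning -> not renew_log)) and O(issue_warning) yields O(not renew_log).
So O(not renew_log) holds, i.e. renew_log is forbidden. None of the other listed options is forbidden under the premises.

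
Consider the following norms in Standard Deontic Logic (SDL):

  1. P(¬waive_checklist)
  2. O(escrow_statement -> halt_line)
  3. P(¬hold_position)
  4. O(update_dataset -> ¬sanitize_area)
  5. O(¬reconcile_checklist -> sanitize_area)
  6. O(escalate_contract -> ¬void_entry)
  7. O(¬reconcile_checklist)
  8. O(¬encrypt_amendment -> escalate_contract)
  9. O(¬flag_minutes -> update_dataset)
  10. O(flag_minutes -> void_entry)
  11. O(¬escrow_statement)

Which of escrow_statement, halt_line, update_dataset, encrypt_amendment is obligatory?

encrypt_amendment

Premise 7 states O(¬reconcile_checklist) outright.
With premise 5, O(¬reconcile_checklist -> sanitize_area), the K-axiom yields O(sanitize_area).
Premise 4, O(update_dataset -> ¬sanitize_area), contraposes to O(sanitize_area -> ¬update_dataset); with O(sanitize_area) we get O(¬update_dataset).
Premise 9 is O(¬flag_minutes -> update_dataset); contrapositively O(¬update_dataset -> flag_minutes). Since O(¬update_dataset) holds, K gives O(flag_minutes).
Applying K to premise 10 (O(flag_minutes -> void_entry)) and O(flag_minutes) yields O(void_entry).
Premise 6 is O(escalate_contract -> ¬void_entry); contrapositively O(void_entry -> ¬escalate_contract). Since O(void_entry) holds, K gives O(¬escalate_contract).
Premise 8, O(¬encrypt_amendment -> escalate_contract), contraposes to O(¬escalate_contract -> encrypt_amendment); with O(¬escalate_contract) we get O(encrypt_amendment).
So O(encrypt_amendment) holds — encrypt_amendment is obligatory. None of the other listed options is made obligatory by any chain of premises.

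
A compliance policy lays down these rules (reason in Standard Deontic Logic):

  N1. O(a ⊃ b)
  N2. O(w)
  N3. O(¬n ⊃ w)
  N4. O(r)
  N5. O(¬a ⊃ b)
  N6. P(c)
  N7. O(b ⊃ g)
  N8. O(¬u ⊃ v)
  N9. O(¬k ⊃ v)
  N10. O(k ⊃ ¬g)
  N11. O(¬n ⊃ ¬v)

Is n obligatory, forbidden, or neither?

Obligatory

Premises 5 and 1 cover both cases: O(¬a ⊃ b) and O(a ⊃ b). Since ¬a ∨ a is a tautology, O(b) follows.
Applying K to premise 7 (O(b ⊃ g)) and O(b) yields O(g).
Premise 10 is O(k ⊃ ¬g); contrapositively O(g ⊃ ¬k). Since O(g) holds, K gives O(¬k).
With premise 9, O(¬k ⊃ v), the K-axiom yields O(v).
The contrapositive of premise 11 (O(¬n ⊃ ¬v)) is O(v ⊃ n), and O(v) is already established, so O(n).
Premises 2, 3, 4, 6, 8 do not contribute to this derivation.
Hence n is obligatory.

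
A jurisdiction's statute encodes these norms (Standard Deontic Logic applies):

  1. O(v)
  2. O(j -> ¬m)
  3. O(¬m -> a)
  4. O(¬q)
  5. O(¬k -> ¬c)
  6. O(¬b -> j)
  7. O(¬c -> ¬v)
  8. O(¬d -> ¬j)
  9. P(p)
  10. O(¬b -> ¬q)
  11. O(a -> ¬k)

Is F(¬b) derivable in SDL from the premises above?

Yes

Premise 1 gives O(v).
The contrapositive of premise 7 (O(¬c -> ¬v)) is O(v -> c), and O(v) is already established, so O(c).
The contrapositive of premise 5 (O(¬k -> ¬c)) is O(c -> k), and O(c) is already established, so O(k).
Premise 11 is O(a -> ¬k); contrapositively O(k -> ¬a). Since O(k) holds, K gives O(¬a).
Premise 3, O(¬m -> a), contraposes to O(¬a -> m); with O(¬a) we get O(m).
The contrapositive of premise 2 (O(j -> ¬m)) is O(m -> ¬j), and O(m) is already established, so O(¬j).
Premise 6, O(¬b -> j), contraposes to O(¬j -> b); with O(¬j) we get O(b).
Premises 4, 8, 9, 10 do not contribute to this derivation.
So O(b) holds, i.e. F(¬b). The claim follows.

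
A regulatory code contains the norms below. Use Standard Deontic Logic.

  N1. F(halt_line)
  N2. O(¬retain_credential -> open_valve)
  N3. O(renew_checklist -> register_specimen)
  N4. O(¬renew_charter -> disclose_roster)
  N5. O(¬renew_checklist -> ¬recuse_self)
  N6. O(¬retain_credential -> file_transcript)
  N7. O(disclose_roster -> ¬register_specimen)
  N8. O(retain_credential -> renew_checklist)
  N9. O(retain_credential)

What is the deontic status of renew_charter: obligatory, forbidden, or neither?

Obligatory

From premise 9 we have O(retain_credential).
Applying K to premise 8 (O(retain_credential -> renew_checklist)) and O(retain_credential) yields O(renew_checklist).
With premise 3, O(renew_checklist -> register_specimen), the K-axiom yields O(register_specimen).
Premise 7, O(disclose_roster -> ¬register_specimen), contraposes to O(register_specimen -> ¬disclose_roster); with O(register_specimen) we get O(¬disclose_roster).
The contrapositive of premise 4 (O(¬renew_charter -> disclose_roster)) is O(¬disclose_roster -> renew_charter), and O(¬disclose_roster) is already established, so O(renew_charter).
Premises 1, 2, 5, 6 do not contribute to this derivation.
Hence renew_charter is obligatory.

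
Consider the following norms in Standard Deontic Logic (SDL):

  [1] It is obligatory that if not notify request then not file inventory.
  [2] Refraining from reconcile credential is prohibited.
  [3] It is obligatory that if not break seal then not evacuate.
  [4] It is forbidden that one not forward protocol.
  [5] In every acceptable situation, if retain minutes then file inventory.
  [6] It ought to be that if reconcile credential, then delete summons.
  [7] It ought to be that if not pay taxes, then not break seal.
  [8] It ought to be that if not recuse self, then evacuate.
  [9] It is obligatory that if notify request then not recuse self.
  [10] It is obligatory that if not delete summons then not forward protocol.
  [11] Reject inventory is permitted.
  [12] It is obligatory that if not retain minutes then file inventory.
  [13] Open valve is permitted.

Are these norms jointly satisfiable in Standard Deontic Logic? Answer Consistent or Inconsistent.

Consistent

Premise 10 is O(¬delete_summons → ¬forward_protocol), but O(¬delete_summons) is not derivable from the premises, so it does not yield O(¬forward_protocol).
So O(¬forward_protocol) is not derivable, and the apparent clash with O(forward_protocol) does not arise.
A world satisfying every obligation exists (e.g. break_seal=true, delete_summons=true, evacuate=true, file_inventory=true, forward_protocol=true, notify_request=true, open_valve=false, pay_taxes=true, reconcile_credential=true, recuse_self=false, reject_inventory=false, retain_minutes=false); no atom is both obligatory and forbidden, so the set is consistent.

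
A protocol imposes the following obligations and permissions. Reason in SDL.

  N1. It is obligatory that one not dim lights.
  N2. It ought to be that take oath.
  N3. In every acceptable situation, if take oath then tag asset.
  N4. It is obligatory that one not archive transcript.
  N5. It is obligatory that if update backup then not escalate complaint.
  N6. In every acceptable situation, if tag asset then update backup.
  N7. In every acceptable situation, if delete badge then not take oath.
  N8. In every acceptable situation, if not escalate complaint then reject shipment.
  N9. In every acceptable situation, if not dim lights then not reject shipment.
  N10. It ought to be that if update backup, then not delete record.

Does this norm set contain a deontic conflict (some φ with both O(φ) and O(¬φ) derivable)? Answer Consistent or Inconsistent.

From premise 1 we have O(¬dim_lights).
Premise 9 is O(¬dim_lights → ¬reject_shipment); since O(¬dim_lights), deontic closure gives O(¬reject_shipment).
The contrapositive of premise 8 (O(¬escalate_complaint → reject_shipment)) is O(¬reject_shipment → escalate_complaint), and O(¬reject_shipment) is already established, so O(escalate_complaint).
The contrapositive of premise 5 (O(update_backup → ¬escalate_complaint)) is O(escalate_complaint → ¬update_backup), and O(escalate_complaint) is already established, so O(¬update_backup).
Premise 6 is O(tag_asset → update_backup); contrapositively O(¬update_backup → ¬tag_asset). Since O(¬update_backup) holds, K gives O(¬tag_asset).
The contrapositive of premise 3 (O(take_oath → tag_asset)) is O(¬tag_asset → ¬take_oath), and O(¬tag_asset) is already established, so O(¬take_oath).
However, premise 2 gives O(take_oath).
We now have both O(¬take_oath) and O(take_oath) — take_oath is simultaneously obligatory and forbidden, violating the D-axiom.

Inconsistent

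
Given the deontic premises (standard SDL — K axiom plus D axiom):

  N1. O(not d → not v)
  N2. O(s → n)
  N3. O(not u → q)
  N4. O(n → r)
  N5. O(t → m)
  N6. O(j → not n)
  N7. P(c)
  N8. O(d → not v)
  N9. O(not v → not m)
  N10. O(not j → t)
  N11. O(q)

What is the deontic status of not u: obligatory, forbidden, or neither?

Neither

Premise 3 is O(not u → q); even if O(q) held, inferring O(not u) would be affirming the consequent — invalid.
No premise or chain of K-axiom applications forces O(not u), and none forces O(u). So not u is neither obligatory nor forbidden under these norms.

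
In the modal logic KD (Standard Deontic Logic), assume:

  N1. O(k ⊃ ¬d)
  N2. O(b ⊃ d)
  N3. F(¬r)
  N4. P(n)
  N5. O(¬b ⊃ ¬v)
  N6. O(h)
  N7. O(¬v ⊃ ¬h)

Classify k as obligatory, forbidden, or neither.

Premise 6 gives O(h).
The contrapositive of premise 7 (O(¬v ⊃ ¬h)) is O(h ⊃ v), and O(h) is already established, so O(v).
Premise 5, O(¬b ⊃ ¬v), contraposes to O(v ⊃ b); with O(v) we get O(b).
Applying K to premise 2 (O(b ⊃ d)) and O(b) yields O(d).
Premise 1, O(k ⊃ ¬d), contraposes to O(d ⊃ ¬k); with O(d) we get O(¬k).
Premises 3, 4 do not contribute to this derivation.
Thus O(¬k), which is F(k): k is forbidden.

Forbidden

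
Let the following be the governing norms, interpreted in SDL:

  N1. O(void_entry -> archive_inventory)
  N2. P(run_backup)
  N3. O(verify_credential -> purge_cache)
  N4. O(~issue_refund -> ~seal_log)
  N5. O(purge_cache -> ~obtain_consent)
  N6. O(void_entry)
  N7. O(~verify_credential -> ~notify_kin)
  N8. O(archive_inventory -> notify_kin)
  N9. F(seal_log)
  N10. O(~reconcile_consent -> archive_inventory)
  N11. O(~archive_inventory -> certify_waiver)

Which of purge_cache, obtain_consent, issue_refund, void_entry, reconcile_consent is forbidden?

obtain_consent

Premise 6 states O(void_entry) outright.
From O(void_entry) and premise 1, O(void_entry -> archive_inventory), we obtain O(archive_inventory).
Applying K to premise 8 (O(archive_inventory -> notify_kin)) and O(archive_inventory) yields O(notify_kin).
Premise 7 is O(~verify_credential -> ~notify_kin); contrapositively O(notify_kin -> verify_credential). Since O(notify_kin) holds, K gives O(verify_credential).
Applying K to premise 3 (O(verify_credential -> purge_cache)) and O(verify_credential) yields O(purge_cache).
Premise 5 is O(purge_cache -> ~obtain_consent); since O(purge_cache), deontic closure gives O(~obtain_consent).
So O(~obtain_consent) holds, i.e. obtain_consent is forbidden. None of the other listed options is forbidden under the premises.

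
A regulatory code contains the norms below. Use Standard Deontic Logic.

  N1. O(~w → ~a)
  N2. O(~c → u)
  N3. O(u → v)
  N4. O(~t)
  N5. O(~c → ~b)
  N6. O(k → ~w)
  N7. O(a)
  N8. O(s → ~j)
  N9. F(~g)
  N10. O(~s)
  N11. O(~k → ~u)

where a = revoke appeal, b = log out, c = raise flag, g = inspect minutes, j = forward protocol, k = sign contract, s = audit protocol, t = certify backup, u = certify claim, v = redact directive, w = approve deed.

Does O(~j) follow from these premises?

No

Premise 8 is O(s → ~j), but O(s) is not derivable from the premises, so it does not yield O(~j).
No other premise forces O(~j). An ideal world satisfying every premise can still have ~j false, so O(~j) is not derivable.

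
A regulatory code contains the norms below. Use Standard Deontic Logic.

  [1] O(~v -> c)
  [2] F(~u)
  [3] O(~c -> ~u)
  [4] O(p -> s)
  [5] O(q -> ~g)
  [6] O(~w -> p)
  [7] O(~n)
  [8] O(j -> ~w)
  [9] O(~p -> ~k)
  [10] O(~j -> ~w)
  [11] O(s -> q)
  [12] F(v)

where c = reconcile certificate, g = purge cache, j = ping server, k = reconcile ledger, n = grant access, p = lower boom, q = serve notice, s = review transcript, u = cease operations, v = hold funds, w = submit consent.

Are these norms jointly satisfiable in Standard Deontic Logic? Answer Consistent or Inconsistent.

Premise 3 is O(~c -> ~u), but O(~c) is not derivable from the premises, so it does not yield O(~u).
So O(~u) is not derivable, and the apparent clash with O(u) does not arise.
A world satisfying every obligation exists (e.g. c=true, g=false, j=false, k=false, n=false, p=true, q=true, s=true, u=true, v=false, w=false); no atom is both obligatory and forbidden, so the set is consistent.

Consistent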